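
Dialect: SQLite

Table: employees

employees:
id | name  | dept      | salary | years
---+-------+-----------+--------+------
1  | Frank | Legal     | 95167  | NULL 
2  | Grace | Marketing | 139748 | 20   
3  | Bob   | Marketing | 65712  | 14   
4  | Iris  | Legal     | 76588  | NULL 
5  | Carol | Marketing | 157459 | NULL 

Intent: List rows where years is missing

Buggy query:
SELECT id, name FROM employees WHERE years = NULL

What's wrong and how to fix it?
Bug: Comparing to NULL with '=' never matches; NULL = NULL is unknown, not true

Fix: Use IS NULL to test for NULL

Corrected query:
SELECT id, name FROM employees WHERE years IS NULL

Result:
id | name 
---+------
1  | Frank
4  | Iris 
5  | Carol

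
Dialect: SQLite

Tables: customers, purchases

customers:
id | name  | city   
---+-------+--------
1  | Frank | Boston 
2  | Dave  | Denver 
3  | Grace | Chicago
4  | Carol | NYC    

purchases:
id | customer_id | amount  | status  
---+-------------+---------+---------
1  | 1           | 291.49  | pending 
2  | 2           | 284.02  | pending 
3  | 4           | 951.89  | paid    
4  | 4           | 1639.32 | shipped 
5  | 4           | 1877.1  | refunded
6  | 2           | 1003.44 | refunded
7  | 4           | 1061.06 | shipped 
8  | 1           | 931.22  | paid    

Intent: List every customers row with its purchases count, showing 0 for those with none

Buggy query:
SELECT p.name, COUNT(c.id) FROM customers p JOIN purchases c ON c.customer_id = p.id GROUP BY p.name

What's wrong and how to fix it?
Bug: An inner join excludes parents with zero children

Fix: Switch to LEFT JOIN to retain unmatched parent rows

Corrected query:
SELECT p.name, COUNT(c.id) FROM customers p LEFT JOIN purchases c ON c.customer_id = p.id GROUP BY p.name

Result:
name  | COUNT(c.id)
------+------------
Carol | 4          
Dave  | 2          
Frank | 2          
Grace | 0          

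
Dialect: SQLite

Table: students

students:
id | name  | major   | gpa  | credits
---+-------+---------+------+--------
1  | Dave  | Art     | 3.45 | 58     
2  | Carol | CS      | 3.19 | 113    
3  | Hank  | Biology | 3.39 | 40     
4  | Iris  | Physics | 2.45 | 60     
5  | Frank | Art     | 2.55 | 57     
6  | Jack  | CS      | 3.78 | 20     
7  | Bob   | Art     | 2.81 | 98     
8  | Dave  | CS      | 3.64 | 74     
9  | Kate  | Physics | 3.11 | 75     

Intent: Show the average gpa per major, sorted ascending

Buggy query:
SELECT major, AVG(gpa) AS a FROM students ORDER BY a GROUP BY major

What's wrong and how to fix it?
Bug: GROUP BY must precede ORDER BY

Fix: Move ORDER BY to the end, after GROUP BY

Corrected query:
SELECT major, AVG(gpa) AS a FROM students GROUP BY major ORDER BY a

Result:
major   | a       
--------+---------
Physics | 2.78    
Art     | 2.936667
Biology | 3.39    
CS      | 3.536667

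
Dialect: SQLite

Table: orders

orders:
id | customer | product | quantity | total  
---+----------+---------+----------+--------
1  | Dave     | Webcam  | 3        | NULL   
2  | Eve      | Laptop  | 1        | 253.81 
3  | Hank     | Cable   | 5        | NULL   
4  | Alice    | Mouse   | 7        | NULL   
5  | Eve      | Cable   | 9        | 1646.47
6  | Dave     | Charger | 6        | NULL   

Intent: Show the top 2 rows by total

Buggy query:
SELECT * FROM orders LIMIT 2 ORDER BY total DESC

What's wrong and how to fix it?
Bug: LIMIT must come after ORDER BY

Fix: Swap the clauses: ORDER BY first, then LIMIT

Corrected query:
SELECT * FROM orders ORDER BY total DESC LIMIT 2

Result:
id | customer | product | quantity | total  
---+----------+---------+----------+--------
5  | Eve      | Cable   | 9        | 1646.47
2  | Eve      | Laptop  | 1        | 253.81 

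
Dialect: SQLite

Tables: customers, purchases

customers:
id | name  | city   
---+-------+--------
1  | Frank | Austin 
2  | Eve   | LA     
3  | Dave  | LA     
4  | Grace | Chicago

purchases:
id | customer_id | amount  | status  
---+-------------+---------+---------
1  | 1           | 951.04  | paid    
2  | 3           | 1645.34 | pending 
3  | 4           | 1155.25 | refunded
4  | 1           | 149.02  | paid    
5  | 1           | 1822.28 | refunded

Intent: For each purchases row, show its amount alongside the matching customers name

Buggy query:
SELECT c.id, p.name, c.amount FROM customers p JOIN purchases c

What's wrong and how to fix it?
Bug: Missing join condition: each purchases row is matched to all customers rows instead of just its own

Fix: Add ON c.customer_id = p.id to the JOIN

Corrected query:
SELECT c.id, p.name, c.amount FROM customers p JOIN purchases c ON c.customer_id = p.id

Result:
id | name  | amount 
---+-------+--------
1  | Frank | 951.04 
2  | Dave  | 1645.34
3  | Grace | 1155.25
4  | Frank | 149.02 
5  | Frank | 1822.28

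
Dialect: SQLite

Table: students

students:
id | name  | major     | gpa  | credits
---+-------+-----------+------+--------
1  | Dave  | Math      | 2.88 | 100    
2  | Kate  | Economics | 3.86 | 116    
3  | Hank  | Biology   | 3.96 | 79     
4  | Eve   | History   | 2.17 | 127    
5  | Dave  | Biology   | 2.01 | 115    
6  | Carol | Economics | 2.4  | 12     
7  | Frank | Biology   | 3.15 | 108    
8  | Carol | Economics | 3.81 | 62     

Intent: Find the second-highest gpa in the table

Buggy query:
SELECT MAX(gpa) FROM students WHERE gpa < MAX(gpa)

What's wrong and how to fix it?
Bug: The inner MAX is an aggregate inside WHERE, which is not allowed

Fix: Compute the overall MAX in a subquery, then take MAX of rows below it

Corrected query:
SELECT MAX(gpa) FROM students WHERE gpa < (SELECT MAX(gpa) FROM students)

Result:
MAX(gpa)
--------
3.86    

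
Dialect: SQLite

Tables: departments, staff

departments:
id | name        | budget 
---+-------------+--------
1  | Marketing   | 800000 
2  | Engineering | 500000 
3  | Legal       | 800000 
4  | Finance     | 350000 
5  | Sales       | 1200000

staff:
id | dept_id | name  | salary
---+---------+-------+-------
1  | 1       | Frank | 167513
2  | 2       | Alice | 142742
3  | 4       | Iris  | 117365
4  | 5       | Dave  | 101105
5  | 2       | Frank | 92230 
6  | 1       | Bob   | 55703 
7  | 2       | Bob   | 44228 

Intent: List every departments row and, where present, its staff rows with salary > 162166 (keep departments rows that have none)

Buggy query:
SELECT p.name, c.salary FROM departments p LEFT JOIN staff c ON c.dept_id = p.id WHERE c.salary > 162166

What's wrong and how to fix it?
Bug: A WHERE condition on the right-hand table after LEFT JOIN drops unmatched parents

Fix: Put 'c.salary > 162166' in the JOIN's ON clause instead of WHERE

Corrected query:
SELECT p.name, c.salary FROM departments p LEFT JOIN staff c ON c.dept_id = p.id AND c.salary > 162166

Result:
name        | salary
------------+-------
Marketing   | 167513
Engineering | NULL  
Legal       | NULL  
Finance     | NULL  
Sales       | NULL  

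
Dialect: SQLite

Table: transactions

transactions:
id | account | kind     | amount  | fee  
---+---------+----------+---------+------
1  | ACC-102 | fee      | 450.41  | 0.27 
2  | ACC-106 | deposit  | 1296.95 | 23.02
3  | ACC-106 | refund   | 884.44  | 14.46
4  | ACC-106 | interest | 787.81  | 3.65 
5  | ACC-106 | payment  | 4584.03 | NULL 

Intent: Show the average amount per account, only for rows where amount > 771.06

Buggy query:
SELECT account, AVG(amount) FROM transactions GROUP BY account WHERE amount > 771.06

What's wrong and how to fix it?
Bug: WHERE cannot follow GROUP BY

Fix: Move the WHERE clause before GROUP BY

Corrected query:
SELECT account, AVG(amount) FROM transactions WHERE amount > 771.06 GROUP BY account

Result:
account | AVG(amount)
--------+------------
ACC-106 | 1888.3075  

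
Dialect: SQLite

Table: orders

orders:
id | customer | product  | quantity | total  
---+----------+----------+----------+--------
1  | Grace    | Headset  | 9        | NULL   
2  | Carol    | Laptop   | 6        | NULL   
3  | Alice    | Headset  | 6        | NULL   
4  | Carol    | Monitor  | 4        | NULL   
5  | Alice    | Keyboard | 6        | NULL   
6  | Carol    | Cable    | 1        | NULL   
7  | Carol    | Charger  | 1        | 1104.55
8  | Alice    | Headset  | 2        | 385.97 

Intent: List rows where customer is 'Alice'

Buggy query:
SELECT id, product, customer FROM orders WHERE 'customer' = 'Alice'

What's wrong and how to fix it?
Bug: 'customer' in single quotes is a string literal, not the column; the comparison is literal-vs-literal and never true

Fix: Remove the quotes around the column name (or use double quotes for an identifier)

Corrected query:
SELECT id, product, customer FROM orders WHERE customer = 'Alice'

Result:
id | product  | customer
---+----------+---------
3  | Headset  | Alice   
5  | Keyboard | Alice   
8  | Headset  | Alice   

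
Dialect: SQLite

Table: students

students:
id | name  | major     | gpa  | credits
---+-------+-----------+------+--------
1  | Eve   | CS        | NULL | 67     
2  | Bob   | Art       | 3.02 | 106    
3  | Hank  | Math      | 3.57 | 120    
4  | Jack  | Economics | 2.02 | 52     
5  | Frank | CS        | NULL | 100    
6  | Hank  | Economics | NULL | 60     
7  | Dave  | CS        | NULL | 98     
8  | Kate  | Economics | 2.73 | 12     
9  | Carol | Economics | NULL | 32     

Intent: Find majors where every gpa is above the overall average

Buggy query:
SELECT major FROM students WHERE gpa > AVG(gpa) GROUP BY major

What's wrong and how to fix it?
Bug: AVG() is an aggregate; it can't sit directly in WHERE

Fix: Use a subquery for AVG and a HAVING MIN(...) filter so the condition holds for every row in the group

Corrected query:
SELECT major FROM students GROUP BY major HAVING MIN(gpa) > (SELECT AVG(gpa) FROM students)

Result:
major
-----
Art  
Math 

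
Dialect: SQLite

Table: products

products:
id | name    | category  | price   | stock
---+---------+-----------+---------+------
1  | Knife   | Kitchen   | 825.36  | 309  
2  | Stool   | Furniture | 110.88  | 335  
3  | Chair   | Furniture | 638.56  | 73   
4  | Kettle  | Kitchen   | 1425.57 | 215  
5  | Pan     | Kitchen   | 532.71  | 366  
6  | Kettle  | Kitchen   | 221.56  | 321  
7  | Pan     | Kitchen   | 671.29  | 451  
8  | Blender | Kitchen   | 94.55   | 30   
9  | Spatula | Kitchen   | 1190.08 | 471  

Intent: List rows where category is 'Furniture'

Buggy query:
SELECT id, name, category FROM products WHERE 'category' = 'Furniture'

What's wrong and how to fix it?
Bug: 'category' in single quotes is a string literal, not the column; the comparison is literal-vs-literal and never true

Fix: Reference the column as category without single quotes

Corrected query:
SELECT id, name, category FROM products WHERE category = 'Furniture'

Result:
id | name  | category 
---+-------+----------
2  | Stool | Furniture
3  | Chair | Furniture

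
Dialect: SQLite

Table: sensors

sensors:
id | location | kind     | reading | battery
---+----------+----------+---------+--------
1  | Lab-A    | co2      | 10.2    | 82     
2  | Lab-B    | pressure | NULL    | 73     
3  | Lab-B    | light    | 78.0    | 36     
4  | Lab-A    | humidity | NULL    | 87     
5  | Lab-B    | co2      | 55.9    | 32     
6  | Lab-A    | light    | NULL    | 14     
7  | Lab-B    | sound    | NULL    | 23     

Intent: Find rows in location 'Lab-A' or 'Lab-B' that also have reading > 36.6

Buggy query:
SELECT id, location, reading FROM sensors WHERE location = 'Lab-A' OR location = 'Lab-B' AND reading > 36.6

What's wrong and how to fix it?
Bug: AND binds tighter than OR, so this parses as location = 'Lab-A' OR (location = 'Lab-B' AND reading > 36.6)

Fix: Add parentheses around the OR so the AND applies to both alternatives

Corrected query:
SELECT id, location, reading FROM sensors WHERE (location = 'Lab-A' OR location = 'Lab-B') AND reading > 36.6

Result:
id | location | reading
---+----------+--------
3  | Lab-B    | 78     
5  | Lab-B    | 55.9   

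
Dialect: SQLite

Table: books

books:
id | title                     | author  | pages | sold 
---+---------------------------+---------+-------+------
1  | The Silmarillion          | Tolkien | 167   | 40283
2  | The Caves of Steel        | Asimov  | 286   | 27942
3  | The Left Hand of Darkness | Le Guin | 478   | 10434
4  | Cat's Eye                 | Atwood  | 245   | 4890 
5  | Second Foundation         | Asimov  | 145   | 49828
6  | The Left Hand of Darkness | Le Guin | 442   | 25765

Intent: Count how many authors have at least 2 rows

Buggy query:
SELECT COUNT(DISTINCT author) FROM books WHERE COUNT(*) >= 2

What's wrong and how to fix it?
Bug: COUNT(*) cannot appear in WHERE; the per-group count doesn't exist yet

Fix: Group first with HAVING COUNT(*) >= 2, then COUNT the resulting groups

Corrected query:
SELECT COUNT(*) FROM (SELECT author FROM books GROUP BY author HAVING COUNT(*) >= 2)

Result:
COUNT(*)
--------
2       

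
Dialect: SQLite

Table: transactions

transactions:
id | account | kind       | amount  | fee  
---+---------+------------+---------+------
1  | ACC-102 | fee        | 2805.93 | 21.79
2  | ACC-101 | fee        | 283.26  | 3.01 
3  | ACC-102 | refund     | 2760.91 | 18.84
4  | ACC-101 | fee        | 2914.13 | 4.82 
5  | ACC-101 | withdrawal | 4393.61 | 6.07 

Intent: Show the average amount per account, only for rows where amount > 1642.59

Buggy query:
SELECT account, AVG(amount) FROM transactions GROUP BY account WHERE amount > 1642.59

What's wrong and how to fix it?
Bug: Row-level WHERE must come before GROUP BY in the clause order

Fix: Place WHERE between FROM and GROUP BY

Corrected query:
SELECT account, AVG(amount) FROM transactions WHERE amount > 1642.59 GROUP BY account

Result:
account | AVG(amount)
--------+------------
ACC-101 | 3653.87    
ACC-102 | 2783.42    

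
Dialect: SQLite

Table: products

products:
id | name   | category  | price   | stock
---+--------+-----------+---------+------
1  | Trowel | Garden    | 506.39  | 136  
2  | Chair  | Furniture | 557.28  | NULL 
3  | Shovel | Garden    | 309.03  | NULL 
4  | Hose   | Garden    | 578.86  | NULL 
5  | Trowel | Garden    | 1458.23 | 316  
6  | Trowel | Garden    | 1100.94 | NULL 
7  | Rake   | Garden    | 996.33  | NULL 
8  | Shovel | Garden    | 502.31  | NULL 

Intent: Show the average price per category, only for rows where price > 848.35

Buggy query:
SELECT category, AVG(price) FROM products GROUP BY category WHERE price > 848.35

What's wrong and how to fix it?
Bug: Row-level WHERE must come before GROUP BY in the clause order

Fix: Move the WHERE clause before GROUP BY

Corrected query:
SELECT category, AVG(price) FROM products WHERE price > 848.35 GROUP BY category

Result:
category | AVG(price) 
---------+------------
Garden   | 1185.166667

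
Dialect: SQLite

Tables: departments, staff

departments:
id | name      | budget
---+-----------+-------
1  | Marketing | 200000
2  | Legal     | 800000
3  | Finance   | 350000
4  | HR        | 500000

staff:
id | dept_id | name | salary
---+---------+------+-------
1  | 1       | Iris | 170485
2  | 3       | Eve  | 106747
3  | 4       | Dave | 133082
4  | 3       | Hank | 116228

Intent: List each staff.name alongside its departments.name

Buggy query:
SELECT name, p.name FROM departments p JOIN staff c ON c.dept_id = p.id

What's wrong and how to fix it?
Bug: 'name' exists in both joined tables, so the database can't tell which one is meant

Fix: Qualify the column with its table alias (c.name)

Corrected query:
SELECT c.name, p.name FROM departments p JOIN staff c ON c.dept_id = p.id

Result:
name | name     
-----+----------
Iris | Marketing
Eve  | Finance  
Dave | HR       
Hank | Finance  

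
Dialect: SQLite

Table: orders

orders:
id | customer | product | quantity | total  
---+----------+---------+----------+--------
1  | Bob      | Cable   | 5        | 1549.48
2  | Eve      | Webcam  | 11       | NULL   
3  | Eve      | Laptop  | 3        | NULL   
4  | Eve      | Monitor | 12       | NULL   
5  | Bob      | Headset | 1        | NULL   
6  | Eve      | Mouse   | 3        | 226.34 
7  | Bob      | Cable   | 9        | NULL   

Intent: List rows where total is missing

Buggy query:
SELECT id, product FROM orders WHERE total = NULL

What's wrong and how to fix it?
Bug: '= NULL' is always unknown in SQL three-valued logic, so no rows match

Fix: Use IS NULL to test for NULL

Corrected query:
SELECT id, product FROM orders WHERE total IS NULL

Result:
id | product
---+--------
2  | Webcam 
3  | Laptop 
4  | Monitor
5  | Headset
7  | Cable  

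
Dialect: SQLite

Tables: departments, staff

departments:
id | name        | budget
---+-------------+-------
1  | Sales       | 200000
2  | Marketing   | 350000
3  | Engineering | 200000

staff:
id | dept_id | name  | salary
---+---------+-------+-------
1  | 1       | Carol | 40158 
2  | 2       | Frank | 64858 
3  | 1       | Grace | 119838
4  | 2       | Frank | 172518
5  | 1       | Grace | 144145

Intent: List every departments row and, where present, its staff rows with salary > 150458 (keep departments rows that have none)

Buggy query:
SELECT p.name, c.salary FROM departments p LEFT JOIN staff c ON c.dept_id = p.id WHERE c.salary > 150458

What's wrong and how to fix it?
Bug: Filtering c.salary in WHERE discards the NULL rows produced by LEFT JOIN, turning it into an inner join

Fix: Move the right-table condition into the ON clause so unmatched parents are kept

Corrected query:
SELECT p.name, c.salary FROM departments p LEFT JOIN staff c ON c.dept_id = p.id AND c.salary > 150458

Result:
name        | salary
------------+-------
Sales       | NULL  
Marketing   | 172518
Engineering | NULL  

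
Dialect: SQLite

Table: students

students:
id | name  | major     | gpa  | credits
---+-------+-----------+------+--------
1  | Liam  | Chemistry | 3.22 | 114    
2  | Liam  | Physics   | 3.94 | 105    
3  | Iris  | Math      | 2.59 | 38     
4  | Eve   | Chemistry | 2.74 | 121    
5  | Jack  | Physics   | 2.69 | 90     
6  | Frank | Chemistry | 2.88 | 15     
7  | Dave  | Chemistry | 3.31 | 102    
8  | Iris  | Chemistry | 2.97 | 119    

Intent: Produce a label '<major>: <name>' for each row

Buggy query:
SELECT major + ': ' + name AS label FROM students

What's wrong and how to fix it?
Bug: SQLite uses || for string concatenation; + coerces text to numbers (yielding 0)

Fix: Use the || operator for string concatenation

Corrected query:
SELECT major || ': ' || name AS label FROM students

Result:
label           
----------------
Chemistry: Liam 
Physics: Liam   
Math: Iris      
Chemistry: Eve  
Physics: Jack   
Chemistry: Frank
Chemistry: Dave 
Chemistry: Iris 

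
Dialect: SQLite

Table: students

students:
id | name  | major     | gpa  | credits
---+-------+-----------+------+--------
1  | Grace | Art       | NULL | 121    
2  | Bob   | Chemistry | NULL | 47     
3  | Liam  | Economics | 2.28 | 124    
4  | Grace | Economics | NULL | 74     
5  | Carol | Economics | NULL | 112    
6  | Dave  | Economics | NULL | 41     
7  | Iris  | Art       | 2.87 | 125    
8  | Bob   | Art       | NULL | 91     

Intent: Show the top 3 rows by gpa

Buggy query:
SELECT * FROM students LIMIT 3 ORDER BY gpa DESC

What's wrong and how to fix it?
Bug: ORDER BY cannot follow LIMIT; LIMIT is the final clause

Fix: Sort with ORDER BY, then apply LIMIT

Corrected query:
SELECT * FROM students ORDER BY gpa DESC LIMIT 3

Result:
id | name  | major     | gpa  | credits
---+-------+-----------+------+--------
7  | Iris  | Art       | 2.87 | 125    
3  | Liam  | Economics | 2.28 | 124    
1  | Grace | Art       | NULL | 121    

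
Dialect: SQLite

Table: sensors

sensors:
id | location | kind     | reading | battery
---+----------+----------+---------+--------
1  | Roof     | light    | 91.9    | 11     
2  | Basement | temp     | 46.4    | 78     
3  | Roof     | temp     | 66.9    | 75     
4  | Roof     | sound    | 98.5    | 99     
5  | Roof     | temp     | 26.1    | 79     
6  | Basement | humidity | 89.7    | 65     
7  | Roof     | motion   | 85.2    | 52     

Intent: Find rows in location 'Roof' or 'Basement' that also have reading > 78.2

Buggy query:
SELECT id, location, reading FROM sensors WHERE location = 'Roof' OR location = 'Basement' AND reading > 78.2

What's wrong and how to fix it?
Bug: Without parentheses, AND is evaluated before OR, so the reading filter only applies to the 'Basement' branch

Fix: Add parentheses around the OR so the AND applies to both alternatives

Corrected query:
SELECT id, location, reading FROM sensors WHERE (location = 'Roof' OR location = 'Basement') AND reading > 78.2

Result:
id | location | reading
---+----------+--------
1  | Roof     | 91.9   
4  | Roof     | 98.5   
6  | Basement | 89.7   
7  | Roof     | 85.2   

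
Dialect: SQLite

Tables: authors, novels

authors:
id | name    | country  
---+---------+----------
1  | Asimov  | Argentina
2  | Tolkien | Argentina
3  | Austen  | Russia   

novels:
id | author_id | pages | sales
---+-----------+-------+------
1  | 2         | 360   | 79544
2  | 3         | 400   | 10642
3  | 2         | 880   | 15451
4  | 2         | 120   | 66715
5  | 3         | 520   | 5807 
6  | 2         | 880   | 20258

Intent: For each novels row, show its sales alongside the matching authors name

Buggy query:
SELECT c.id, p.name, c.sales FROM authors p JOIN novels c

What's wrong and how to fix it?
Bug: Missing join condition: each novels row is matched to all authors rows instead of just its own

Fix: Specify the join condition linking the foreign key to the parent id

Corrected query:
SELECT c.id, p.name, c.sales FROM authors p JOIN novels c ON c.author_id = p.id

Result:
id | name    | sales
---+---------+------
1  | Tolkien | 79544
2  | Austen  | 10642
3  | Tolkien | 15451
4  | Tolkien | 66715
5  | Austen  | 5807 
6  | Tolkien | 20258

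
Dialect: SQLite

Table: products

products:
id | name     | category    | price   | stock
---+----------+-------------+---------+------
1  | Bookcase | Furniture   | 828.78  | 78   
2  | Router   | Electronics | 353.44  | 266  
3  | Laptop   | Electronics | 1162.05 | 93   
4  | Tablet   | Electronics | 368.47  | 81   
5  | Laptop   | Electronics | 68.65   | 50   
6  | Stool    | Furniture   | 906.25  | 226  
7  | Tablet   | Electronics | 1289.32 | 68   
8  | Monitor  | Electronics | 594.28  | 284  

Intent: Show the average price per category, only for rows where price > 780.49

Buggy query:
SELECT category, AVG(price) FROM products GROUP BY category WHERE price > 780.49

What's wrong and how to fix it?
Bug: Row-level WHERE must come before GROUP BY in the clause order

Fix: Place WHERE between FROM and GROUP BY

Corrected query:
SELECT category, AVG(price) FROM products WHERE price > 780.49 GROUP BY category

Result:
category    | AVG(price)
------------+-----------
Electronics | 1225.685  
Furniture   | 867.515   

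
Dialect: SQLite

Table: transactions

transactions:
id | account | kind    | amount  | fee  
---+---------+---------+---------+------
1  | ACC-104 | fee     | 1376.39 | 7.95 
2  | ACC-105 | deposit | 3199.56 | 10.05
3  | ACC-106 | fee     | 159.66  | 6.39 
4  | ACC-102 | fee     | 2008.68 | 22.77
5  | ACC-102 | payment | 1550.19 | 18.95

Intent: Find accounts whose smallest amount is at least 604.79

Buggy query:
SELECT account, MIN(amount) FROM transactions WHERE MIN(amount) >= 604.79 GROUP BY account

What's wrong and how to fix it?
Bug: Aggregates like MIN are computed per group after WHERE runs

Fix: Replace WHERE with HAVING after the GROUP BY

Corrected query:
SELECT account, MIN(amount) FROM transactions GROUP BY account HAVING MIN(amount) >= 604.79

Result:
account | MIN(amount)
--------+------------
ACC-102 | 1550.19    
ACC-104 | 1376.39    
ACC-105 | 3199.56    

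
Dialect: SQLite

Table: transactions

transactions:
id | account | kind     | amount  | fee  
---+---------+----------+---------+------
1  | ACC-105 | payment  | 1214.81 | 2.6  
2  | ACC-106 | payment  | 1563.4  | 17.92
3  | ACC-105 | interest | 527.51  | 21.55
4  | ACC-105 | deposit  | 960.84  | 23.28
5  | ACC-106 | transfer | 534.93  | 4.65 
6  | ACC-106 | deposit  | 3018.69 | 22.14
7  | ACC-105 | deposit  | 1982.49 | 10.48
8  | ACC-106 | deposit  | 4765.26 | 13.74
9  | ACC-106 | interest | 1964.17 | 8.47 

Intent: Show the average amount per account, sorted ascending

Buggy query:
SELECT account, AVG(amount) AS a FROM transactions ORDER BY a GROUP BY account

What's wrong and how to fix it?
Bug: ORDER BY appears before GROUP BY; SQL clause order requires GROUP BY first

Fix: Move ORDER BY to the end, after GROUP BY

Corrected query:
SELECT account, AVG(amount) AS a FROM transactions GROUP BY account ORDER BY a

Result:
account | a        
--------+----------
ACC-105 | 1171.4125
ACC-106 | 2369.29  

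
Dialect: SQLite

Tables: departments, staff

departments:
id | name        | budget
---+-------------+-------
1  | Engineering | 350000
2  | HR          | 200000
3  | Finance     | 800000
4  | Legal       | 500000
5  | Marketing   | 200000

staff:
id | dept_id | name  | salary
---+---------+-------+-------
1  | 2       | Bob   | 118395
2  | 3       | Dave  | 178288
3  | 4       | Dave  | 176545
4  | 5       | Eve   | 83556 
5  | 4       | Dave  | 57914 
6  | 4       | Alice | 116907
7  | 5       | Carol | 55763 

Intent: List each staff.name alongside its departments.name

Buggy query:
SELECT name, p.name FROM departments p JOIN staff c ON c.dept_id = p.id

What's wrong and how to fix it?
Bug: Both tables have a 'name' column; the unqualified reference is ambiguous

Fix: Prefix ambiguous columns with the table alias

Corrected query:
SELECT c.name, p.name FROM departments p JOIN staff c ON c.dept_id = p.id

Result:
name  | name     
------+----------
Bob   | HR       
Dave  | Finance  
Dave  | Legal    
Eve   | Marketing
Dave  | Legal    
Alice | Legal    
Carol | Marketing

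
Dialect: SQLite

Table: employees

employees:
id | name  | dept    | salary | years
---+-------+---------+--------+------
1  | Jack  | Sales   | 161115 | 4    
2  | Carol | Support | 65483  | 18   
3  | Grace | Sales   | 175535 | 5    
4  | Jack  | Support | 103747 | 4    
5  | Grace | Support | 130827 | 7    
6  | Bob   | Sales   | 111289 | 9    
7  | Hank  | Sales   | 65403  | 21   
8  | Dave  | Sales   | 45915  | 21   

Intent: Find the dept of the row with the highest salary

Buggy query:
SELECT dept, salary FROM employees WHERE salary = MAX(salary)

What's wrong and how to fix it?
Bug: WHERE is evaluated per row; an aggregate over the whole table isn't defined there

Fix: Wrap MAX in a scalar subquery so WHERE compares against a single value

Corrected query:
SELECT dept, salary FROM employees WHERE salary = (SELECT MAX(salary) FROM employees)

Result:
dept  | salary
------+-------
Sales | 175535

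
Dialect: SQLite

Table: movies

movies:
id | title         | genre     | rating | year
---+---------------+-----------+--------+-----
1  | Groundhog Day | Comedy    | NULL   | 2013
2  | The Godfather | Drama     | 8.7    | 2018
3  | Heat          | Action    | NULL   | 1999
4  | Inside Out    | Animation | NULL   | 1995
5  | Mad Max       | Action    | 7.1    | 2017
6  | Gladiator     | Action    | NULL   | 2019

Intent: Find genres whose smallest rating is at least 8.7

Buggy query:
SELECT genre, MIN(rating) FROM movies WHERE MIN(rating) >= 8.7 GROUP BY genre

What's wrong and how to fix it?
Bug: Aggregates like MIN are computed per group after WHERE runs

Fix: Replace WHERE with HAVING after the GROUP BY

Corrected query:
SELECT genre, MIN(rating) FROM movies GROUP BY genre HAVING MIN(rating) >= 8.7

Result:
genre | MIN(rating)
------+------------
Drama | 8.7        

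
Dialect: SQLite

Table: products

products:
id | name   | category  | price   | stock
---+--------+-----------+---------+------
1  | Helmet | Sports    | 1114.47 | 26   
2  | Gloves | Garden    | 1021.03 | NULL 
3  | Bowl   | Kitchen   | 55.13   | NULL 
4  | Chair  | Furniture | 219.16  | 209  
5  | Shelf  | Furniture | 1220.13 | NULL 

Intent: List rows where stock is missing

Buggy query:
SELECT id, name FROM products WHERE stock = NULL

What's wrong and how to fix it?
Bug: Comparing to NULL with '=' never matches; NULL = NULL is unknown, not true

Fix: Replace '= NULL' with 'IS NULL'

Corrected query:
SELECT id, name FROM products WHERE stock IS NULL

Result:
id | name  
---+-------
2  | Gloves
3  | Bowl  
5  | Shelf 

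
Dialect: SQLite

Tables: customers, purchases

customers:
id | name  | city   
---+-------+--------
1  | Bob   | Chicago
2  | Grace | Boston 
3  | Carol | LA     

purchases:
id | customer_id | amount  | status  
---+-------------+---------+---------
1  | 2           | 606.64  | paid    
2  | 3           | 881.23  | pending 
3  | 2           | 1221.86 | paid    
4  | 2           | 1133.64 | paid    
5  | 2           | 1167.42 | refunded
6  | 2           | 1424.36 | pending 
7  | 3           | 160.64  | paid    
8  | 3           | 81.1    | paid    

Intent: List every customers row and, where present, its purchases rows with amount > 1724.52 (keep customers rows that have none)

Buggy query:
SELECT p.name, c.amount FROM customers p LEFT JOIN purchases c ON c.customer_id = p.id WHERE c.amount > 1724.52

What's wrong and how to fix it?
Bug: A WHERE condition on the right-hand table after LEFT JOIN drops unmatched parents

Fix: Move the right-table condition into the ON clause so unmatched parents are kept

Corrected query:
SELECT p.name, c.amount FROM customers p LEFT JOIN purchases c ON c.customer_id = p.id AND c.amount > 1724.52

Result:
name  | amount
------+-------
Bob   | NULL  
Grace | NULL  
Carol | NULL  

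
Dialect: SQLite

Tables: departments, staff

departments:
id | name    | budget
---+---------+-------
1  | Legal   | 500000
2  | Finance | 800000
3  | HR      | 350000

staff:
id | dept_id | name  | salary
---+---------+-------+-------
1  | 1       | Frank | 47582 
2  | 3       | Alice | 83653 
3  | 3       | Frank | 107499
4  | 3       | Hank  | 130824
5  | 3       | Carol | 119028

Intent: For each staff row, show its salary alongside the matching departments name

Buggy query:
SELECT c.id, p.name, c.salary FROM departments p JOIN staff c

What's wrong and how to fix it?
Bug: JOIN with no ON clause produces a cartesian product; every staff row pairs with every departments row

Fix: Specify the join condition linking the foreign key to the parent id

Corrected query:
SELECT c.id, p.name, c.salary FROM departments p JOIN staff c ON c.dept_id = p.id

Result:
id | name  | salary
---+-------+-------
1  | Legal | 47582 
2  | HR    | 83653 
3  | HR    | 107499
4  | HR    | 130824
5  | HR    | 119028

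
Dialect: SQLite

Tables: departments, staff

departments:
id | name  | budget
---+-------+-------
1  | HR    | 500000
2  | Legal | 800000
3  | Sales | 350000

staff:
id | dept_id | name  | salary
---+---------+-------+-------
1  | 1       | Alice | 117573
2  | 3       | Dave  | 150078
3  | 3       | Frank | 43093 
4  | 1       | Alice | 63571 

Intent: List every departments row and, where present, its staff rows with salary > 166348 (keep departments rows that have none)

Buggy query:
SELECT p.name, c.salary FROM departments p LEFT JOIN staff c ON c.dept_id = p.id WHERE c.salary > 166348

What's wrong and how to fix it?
Bug: Filtering c.salary in WHERE discards the NULL rows produced by LEFT JOIN, turning it into an inner join

Fix: Move the right-table condition into the ON clause so unmatched parents are kept

Corrected query:
SELECT p.name, c.salary FROM departments p LEFT JOIN staff c ON c.dept_id = p.id AND c.salary > 166348

Result:
name  | salary
------+-------
HR    | NULL  
Legal | NULL  
Sales | NULL  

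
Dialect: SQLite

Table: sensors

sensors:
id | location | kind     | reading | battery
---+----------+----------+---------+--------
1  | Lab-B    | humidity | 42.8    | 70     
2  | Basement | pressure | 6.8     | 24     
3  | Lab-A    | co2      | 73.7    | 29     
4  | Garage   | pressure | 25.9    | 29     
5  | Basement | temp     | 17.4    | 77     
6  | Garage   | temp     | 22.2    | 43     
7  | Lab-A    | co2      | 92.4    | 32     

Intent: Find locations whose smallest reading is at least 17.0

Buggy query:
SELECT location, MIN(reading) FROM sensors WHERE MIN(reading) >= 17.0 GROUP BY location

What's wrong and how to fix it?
Bug: MIN() in WHERE is a misuse of aggregate

Fix: Use HAVING for the per-group MIN condition

Corrected query:
SELECT location, MIN(reading) FROM sensors GROUP BY location HAVING MIN(reading) >= 17.0

Result:
location | MIN(reading)
---------+-------------
Garage   | 22.2        
Lab-A    | 73.7        
Lab-B    | 42.8        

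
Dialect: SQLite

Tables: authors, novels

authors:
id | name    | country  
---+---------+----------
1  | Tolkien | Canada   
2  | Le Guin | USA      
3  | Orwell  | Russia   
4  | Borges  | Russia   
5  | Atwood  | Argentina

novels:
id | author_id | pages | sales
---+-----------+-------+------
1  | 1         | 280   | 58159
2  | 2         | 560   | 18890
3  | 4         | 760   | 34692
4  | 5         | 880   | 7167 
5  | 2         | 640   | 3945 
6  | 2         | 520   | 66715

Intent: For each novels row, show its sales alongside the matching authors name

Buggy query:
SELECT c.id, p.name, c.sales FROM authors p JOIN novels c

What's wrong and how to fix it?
Bug: JOIN with no ON clause produces a cartesian product; every novels row pairs with every authors row

Fix: Specify the join condition linking the foreign key to the parent id

Corrected query:
SELECT c.id, p.name, c.sales FROM authors p JOIN novels c ON c.author_id = p.id

Result:
id | name    | sales
---+---------+------
1  | Tolkien | 58159
2  | Le Guin | 18890
3  | Borges  | 34692
4  | Atwood  | 7167 
5  | Le Guin | 3945 
6  | Le Guin | 66715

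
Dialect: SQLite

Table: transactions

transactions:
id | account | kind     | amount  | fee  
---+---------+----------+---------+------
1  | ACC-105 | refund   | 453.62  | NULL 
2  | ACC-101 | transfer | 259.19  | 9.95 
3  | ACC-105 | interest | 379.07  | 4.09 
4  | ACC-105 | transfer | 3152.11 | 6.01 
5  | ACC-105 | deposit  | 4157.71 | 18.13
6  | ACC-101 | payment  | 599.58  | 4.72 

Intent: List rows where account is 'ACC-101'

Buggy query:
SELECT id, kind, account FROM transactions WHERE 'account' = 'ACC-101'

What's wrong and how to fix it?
Bug: 'account' in single quotes is a string literal, not the column; the comparison is literal-vs-literal and never true

Fix: Reference the column as account without single quotes

Corrected query:
SELECT id, kind, account FROM transactions WHERE account = 'ACC-101'

Result:
id | kind     | account
---+----------+--------
2  | transfer | ACC-101
6  | payment  | ACC-101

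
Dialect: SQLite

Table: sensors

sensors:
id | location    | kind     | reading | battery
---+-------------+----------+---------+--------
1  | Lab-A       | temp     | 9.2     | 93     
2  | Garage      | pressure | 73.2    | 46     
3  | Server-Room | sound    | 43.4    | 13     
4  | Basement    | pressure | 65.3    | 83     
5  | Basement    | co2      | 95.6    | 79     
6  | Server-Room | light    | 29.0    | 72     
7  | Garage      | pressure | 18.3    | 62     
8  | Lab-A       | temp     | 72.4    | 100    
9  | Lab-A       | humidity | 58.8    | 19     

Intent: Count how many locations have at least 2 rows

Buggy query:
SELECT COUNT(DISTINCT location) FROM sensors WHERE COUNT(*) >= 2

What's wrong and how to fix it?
Bug: WHERE filters individual rows, not groups, so a group-level COUNT is invalid there

Fix: Group first with HAVING COUNT(*) >= 2, then COUNT the resulting groups

Corrected query:
SELECT COUNT(*) FROM (SELECT location FROM sensors GROUP BY location HAVING COUNT(*) >= 2)

Result:
COUNT(*)
--------
4       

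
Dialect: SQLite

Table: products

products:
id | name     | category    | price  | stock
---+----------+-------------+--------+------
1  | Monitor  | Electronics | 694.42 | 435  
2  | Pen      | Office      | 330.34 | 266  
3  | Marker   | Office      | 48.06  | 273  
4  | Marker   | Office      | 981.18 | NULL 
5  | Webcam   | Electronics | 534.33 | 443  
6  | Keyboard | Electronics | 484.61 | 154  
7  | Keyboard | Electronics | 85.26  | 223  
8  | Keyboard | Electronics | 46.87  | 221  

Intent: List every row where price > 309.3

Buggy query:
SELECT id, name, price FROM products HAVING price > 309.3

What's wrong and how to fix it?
Bug: HAVING filters the output of aggregation, but this query has no GROUP BY and no aggregate functions, so SQLite rejects it (HAVING clause on a non-aggregate query); the condition here is per row

Fix: Use WHERE for row-level filtering

Corrected query:
SELECT id, name, price FROM products WHERE price > 309.3

Result:
id | name     | price 
---+----------+-------
1  | Monitor  | 694.42
2  | Pen      | 330.34
4  | Marker   | 981.18
5  | Webcam   | 534.33
6  | Keyboard | 484.61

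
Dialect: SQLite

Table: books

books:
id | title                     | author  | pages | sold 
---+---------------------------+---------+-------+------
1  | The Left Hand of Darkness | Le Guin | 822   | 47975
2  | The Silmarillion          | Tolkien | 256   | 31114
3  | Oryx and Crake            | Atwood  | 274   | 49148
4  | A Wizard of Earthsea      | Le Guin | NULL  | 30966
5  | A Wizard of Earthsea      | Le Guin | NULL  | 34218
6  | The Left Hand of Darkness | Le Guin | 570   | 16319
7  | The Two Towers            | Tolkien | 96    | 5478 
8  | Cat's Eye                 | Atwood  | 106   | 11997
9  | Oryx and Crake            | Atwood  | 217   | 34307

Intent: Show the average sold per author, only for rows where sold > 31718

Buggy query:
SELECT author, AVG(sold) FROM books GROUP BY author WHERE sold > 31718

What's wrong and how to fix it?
Bug: WHERE cannot follow GROUP BY

Fix: Move the WHERE clause before GROUP BY

Corrected query:
SELECT author, AVG(sold) FROM books WHERE sold > 31718 GROUP BY author

Result:
author  | AVG(sold)
--------+----------
Atwood  | 41727.5  
Le Guin | 41096.5  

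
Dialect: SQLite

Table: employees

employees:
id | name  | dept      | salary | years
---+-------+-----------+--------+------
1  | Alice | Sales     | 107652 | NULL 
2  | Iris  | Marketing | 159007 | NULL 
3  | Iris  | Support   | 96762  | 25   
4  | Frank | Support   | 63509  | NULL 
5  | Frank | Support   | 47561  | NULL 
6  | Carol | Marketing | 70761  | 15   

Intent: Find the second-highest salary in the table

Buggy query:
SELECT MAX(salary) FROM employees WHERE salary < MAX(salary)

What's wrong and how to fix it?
Bug: MAX(salary) on the right of the comparison is an aggregate-in-WHERE error

Fix: Compute the overall MAX in a subquery, then take MAX of rows below it

Corrected query:
SELECT MAX(salary) FROM employees WHERE salary < (SELECT MAX(salary) FROM employees)

Result:
MAX(salary)
-----------
107652     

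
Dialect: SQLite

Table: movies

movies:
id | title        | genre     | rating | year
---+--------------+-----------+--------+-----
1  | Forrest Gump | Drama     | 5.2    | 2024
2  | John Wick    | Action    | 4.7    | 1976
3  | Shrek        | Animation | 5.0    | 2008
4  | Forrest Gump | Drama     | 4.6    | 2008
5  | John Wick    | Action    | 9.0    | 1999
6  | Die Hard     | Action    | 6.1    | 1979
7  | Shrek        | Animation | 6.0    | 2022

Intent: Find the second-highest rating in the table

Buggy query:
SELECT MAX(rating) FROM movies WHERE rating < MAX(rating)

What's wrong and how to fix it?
Bug: The inner MAX is an aggregate inside WHERE, which is not allowed

Fix: Put the inner MAX in a scalar subquery

Corrected query:
SELECT MAX(rating) FROM movies WHERE rating < (SELECT MAX(rating) FROM movies)

Result:
MAX(rating)
-----------
6.1        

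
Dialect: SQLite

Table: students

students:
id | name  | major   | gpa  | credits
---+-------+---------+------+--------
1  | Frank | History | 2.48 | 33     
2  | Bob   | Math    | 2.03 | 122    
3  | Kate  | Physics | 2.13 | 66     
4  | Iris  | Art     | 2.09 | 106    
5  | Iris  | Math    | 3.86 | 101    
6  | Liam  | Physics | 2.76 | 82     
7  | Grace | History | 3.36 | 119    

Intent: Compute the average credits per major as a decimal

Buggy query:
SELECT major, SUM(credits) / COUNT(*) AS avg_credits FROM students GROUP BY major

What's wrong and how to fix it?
Bug: SUM(credits) and COUNT(*) are both integers; the division truncates the fractional part

Fix: Cast one side to REAL so the division keeps the fractional part

Corrected query:
SELECT major, SUM(credits) * 1.0 / COUNT(*) AS avg_credits FROM students GROUP BY major

Result:
major   | avg_credits
--------+------------
Art     | 106        
History | 76         
Math    | 111.5      
Physics | 74         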